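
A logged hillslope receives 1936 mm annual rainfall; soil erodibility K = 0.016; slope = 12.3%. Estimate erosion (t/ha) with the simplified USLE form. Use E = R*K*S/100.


Formula: E = R * K * S / 100  (simplified USLE)
R * K = 1936 * 0.016 = 30.976
E = 30.976 * 12.3 / 100 = 3.81 t/ha

3.81


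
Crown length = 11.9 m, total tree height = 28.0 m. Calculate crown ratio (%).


Formula: Crown Ratio = (Crown Length / Total Height) * 100
CR = (11.9 m / 28.0 m) * 100
CR = 0.425 * 100 = 42.5%

42.5


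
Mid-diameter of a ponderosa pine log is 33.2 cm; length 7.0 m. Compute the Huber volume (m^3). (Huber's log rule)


Huber: V = Am * L,  Am = pi*(Dm/200)^2
Am = pi*(33.2/200)^2 = 0.08657 m^2
V = 0.08657*7.0 = 0.606 m^3

0.606


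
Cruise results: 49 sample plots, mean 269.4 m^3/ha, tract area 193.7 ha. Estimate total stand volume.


Formula: Total Volume = Mean Volume per ha * Total Area
Total Volume = 269.4 m^3/ha * 193.7 ha
Total Volume = 52183 m^3

52183


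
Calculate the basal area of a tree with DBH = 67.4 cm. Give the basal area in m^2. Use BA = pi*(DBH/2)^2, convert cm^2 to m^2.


Formula: BA = pi * (DBH/2)^2 / 10000  (cm^2 to m^2)
Radius = DBH/2 = 67.4/2 = 33.7 cm
BA = pi * 33.7^2 / 10000
   = 3567.8754 cm^2 / 10000
   = 0.3568 m^2

0.3568


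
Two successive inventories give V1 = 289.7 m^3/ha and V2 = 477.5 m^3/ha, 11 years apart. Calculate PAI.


Formula: PAI = (V_T2 - V_T1) / (T2 - T1)
Volume increment = 477.5 - 289.7 = 187.8 m^3/ha
PAI = 187.8 / 11 = 17.07 m^3/ha/year

17.07


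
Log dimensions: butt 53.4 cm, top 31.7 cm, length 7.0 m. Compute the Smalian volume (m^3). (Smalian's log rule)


Smalian: V = (A1 + A2)/2 * L,  A = pi*(D/200)^2
A1 = pi*(53.4/200)^2 = 0.223961 m^2
A2 = pi*(31.7/200)^2 = 0.078924 m^2
V = (0.223961+0.078924)/2*7.0 = 1.0601 m^3

1.0601


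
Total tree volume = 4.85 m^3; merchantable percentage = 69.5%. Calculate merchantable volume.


Formula: MV = V_total * (merchantable_pct / 100)
Merchantable fraction = 69.5% / 100 = 0.695
MV = 4.85 m^3 * 0.695 = 3.371 m^3

3.371


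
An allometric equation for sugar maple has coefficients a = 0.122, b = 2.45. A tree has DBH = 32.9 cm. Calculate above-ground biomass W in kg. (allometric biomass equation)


Formula: W = a * DBH^b  (allometric power law)
DBH^b = 32.9^2.45 = 5213.5069
W = 0.122 * 5213.5069 = 636.0 kg

636.0


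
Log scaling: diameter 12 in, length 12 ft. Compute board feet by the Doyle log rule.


Doyle: BF = (D - 4)^2 * L / 16
Adjusted diameter = 12 - 4 = 8 in
(D-4)^2 = 8^2 = 64
BF = 64 * 12 / 16 = 48 BF

48


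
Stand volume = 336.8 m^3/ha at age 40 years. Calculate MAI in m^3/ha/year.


Formula: MAI = Total Volume / Stand Age
MAI = 336.8 m^3/ha / 40 years
MAI = 8.42 m^3/ha/year

8.42


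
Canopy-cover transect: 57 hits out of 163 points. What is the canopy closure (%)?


Formula: Canopy closure = covered points / total points * 100
Closure = 57 / 163 * 100
Closure = 0.3497 * 100 = 35.0%

35.0


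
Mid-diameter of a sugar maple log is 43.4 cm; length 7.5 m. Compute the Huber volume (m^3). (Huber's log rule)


Huber: V = Am * L,  Am = pi*(Dm/200)^2
Am = pi*(43.4/200)^2 = 0.147934 m^2
V = 0.147934*7.5 = 1.1095 m^3

1.1095


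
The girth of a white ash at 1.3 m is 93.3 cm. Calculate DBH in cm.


Formula: DBH = C / pi
DBH = 93.3 / pi
pi = 3.14159...
DBH = 29.7 cm

29.7


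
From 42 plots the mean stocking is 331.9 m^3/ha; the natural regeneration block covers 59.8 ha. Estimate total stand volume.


Formula: Total Volume = Mean Volume per ha * Total Area
Total Volume = 331.9 m^3/ha * 59.8 ha
Total Volume = 19848 m^3

19848


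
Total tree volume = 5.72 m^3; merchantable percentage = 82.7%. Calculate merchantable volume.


Formula: MV = V_total * (merchantable_pct / 100)
Merchantable fraction = 82.7% / 100 = 0.827
MV = 5.72 m^3 * 0.827 = 4.73 m^3

4.73


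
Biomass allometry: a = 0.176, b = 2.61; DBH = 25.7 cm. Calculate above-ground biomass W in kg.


Formula: W = a * DBH^b  (allometric power law)
DBH^b = 25.7^2.61 = 4785.4794
W = 0.176 * 4785.4794 = 842.2 kg

842.2


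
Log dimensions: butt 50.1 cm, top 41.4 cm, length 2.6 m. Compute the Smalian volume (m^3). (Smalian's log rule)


Smalian: V = (A1 + A2)/2 * L,  A = pi*(D/200)^2
A1 = pi*(50.1/200)^2 = 0.197136 m^2
A2 = pi*(41.4/200)^2 = 0.134614 m^2
V = (0.197136+0.134614)/2*2.6 = 0.4313 m^3

0.4313


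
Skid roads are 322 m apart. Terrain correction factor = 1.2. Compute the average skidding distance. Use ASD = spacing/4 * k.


Formula: ASD = (spacing / 4) * correction
Uncorrected distance = spacing / 4 = 322 / 4 = 80.5 m
ASD = 80.5 * 1.2 = 97 m

97


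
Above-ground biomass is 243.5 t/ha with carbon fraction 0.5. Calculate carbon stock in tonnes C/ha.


Formula: Carbon Stock = Biomass * Carbon Fraction
C = 243.5 t/ha * 0.5
C = 121.8 t C/ha

121.8


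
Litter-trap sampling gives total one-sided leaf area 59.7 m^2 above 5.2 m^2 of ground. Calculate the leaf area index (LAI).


Formula: LAI = total leaf area / ground area  (dimensionless)
LAI = 59.7 m^2 / 5.2 m^2
LAI = 11.48

11.48


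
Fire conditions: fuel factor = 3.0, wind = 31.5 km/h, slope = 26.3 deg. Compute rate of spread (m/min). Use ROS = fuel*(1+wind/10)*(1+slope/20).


Formula: ROS = fuel * (1 + wind/10) * (1 + slope/20)
Wind factor = 1 + 31.5/10 = 4.15
Slope factor = 1 + 26.3/20 = 2.315
ROS = 3.0 * 4.15 * 2.315 = 28.82 m/min

28.82


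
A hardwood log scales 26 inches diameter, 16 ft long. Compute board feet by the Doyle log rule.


Doyle: BF = (D - 4)^2 * L / 16
Adjusted diameter = 26 - 4 = 22 in
(D-4)^2 = 22^2 = 484
BF = 484 * 16 / 16 = 484 BF

484


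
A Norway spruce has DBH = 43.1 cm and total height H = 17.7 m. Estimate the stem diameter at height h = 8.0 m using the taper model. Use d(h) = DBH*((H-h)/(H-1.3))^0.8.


Taper: d(h) = DBH * ((H - h) / (H - 1.3))^0.8
Numerator = H - h = 17.7 - 8.0 = 9.7 m
Denominator = H - 1.3 = 17.7 - 1.3 = 16.4 m
Ratio = 9.7 / 16.4 = 0.59146
d = 43.1 * 0.59146^0.8 = 28.3 cm

28.3


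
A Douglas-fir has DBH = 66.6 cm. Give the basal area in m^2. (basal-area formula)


Formula: BA = pi * (DBH/2)^2 / 10000  (cm^2 to m^2)
Radius = DBH/2 = 66.6/2 = 33.3 cm
BA = pi * 33.3^2 / 10000
   = 3483.6807 cm^2 / 10000
   = 0.3484 m^2

0.3484


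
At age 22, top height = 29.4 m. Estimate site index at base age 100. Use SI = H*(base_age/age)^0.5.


Formula: SI = H_dom * (base_age / age)^0.5
Age ratio = 100 / 22 = 4.54545
sqrt(age_ratio) = 2.13201
SI = 29.4 * 2.13201 = 62.7 m

62.7


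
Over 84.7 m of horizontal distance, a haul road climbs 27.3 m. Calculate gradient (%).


Formula: Gradient = rise / run * 100
Gradient = 27.3 / 84.7 * 100 = 32.2%

32.2


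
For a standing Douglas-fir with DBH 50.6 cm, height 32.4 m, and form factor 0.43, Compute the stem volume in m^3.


Formula: V = pi * (DBH/200)^2 * H * ff
Radius = DBH/200 = 50.6/200 = 0.253 m
Radius^2 = 0.253^2 = 0.064009 m^2
V = pi * 0.064009 * 32.4 * 0.43
V = 2.802 m^3

2.802


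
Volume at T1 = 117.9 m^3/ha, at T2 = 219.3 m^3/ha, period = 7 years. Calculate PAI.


Formula: PAI = (V_T2 - V_T1) / (T2 - T1)
Volume increment = 219.3 - 117.9 = 101.4 m^3/ha
PAI = 101.4 / 7 = 14.49 m^3/ha/year

14.49


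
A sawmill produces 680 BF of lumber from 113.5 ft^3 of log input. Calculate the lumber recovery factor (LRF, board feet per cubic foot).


Formula: LRF = Lumber Output (BF) / Log Input (ft^3)
LRF = 680 BF / 113.5 ft^3
LRF = 5.99 BF/ft^3

5.99


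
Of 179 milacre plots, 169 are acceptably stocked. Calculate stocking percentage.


Formula: Stocking % = stocked plots / total plots * 100
Stocking = 169 / 179 * 100
Stocking = 0.9441 * 100 = 94.4%

94.4


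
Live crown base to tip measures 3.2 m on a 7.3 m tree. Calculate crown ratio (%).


Formula: Crown Ratio = (Crown Length / Total Height) * 100
CR = (3.2 m / 7.3 m) * 100
CR = 0.4384 * 100 = 43.8%

43.8


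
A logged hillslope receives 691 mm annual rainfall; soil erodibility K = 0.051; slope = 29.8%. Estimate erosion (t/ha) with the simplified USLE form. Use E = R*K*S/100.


Formula: E = R * K * S / 100  (simplified USLE)
R * K = 691 * 0.051 = 35.241
E = 35.241 * 29.8 / 100 = 10.5 t/ha

10.5


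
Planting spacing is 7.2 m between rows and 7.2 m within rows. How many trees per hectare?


Formula: TPH = 10000 m^2/ha / (spacing_x * spacing_y)
Area per tree = 7.2 m * 7.2 m = 51.84 m^2
TPH = 10000 / 51.84 = 193 trees/ha

193


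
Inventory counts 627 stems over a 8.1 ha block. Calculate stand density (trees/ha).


Formula: Stand Density = N_trees / Area_ha
Density = 627 trees / 8.1 ha
Density = 77 trees/ha

77


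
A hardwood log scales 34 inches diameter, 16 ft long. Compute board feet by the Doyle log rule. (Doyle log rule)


Doyle: BF = (D - 4)^2 * L / 16
Adjusted diameter = 34 - 4 = 30 in
(D-4)^2 = 30^2 = 900
BF = 900 * 16 / 16 = 900 BF

900


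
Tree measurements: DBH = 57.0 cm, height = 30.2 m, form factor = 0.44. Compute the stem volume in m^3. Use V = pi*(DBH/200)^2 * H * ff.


Formula: V = pi * (DBH/200)^2 * H * ff
Radius = DBH/200 = 57.0/200 = 0.285 m
Radius^2 = 0.285^2 = 0.081225 m^2
V = pi * 0.081225 * 30.2 * 0.44
V = 3.391 m^3

3.391


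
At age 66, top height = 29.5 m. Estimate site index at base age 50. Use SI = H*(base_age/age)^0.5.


Formula: SI = H_dom * (base_age / age)^0.5
Age ratio = 50 / 66 = 0.75758
sqrt(age_ratio) = 0.87039
SI = 29.5 * 0.87039 = 25.7 m

25.7


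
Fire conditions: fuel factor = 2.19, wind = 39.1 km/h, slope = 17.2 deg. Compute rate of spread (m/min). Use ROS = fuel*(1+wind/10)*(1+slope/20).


Formula: ROS = fuel * (1 + wind/10) * (1 + slope/20)
Wind factor = 1 + 39.1/10 = 4.91
Slope factor = 1 + 17.2/20 = 1.86
ROS = 2.19 * 4.91 * 1.86 = 20.0 m/min

20.0


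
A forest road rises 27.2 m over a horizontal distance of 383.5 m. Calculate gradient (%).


Formula: Gradient = rise / run * 100
Gradient = 27.2 / 383.5 * 100 = 7.1%

7.1


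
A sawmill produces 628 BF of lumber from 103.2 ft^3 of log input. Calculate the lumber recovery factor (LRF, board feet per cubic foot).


Formula: LRF = Lumber Output (BF) / Log Input (ft^3)
LRF = 628 BF / 103.2 ft^3
LRF = 6.09 BF/ft^3

6.09


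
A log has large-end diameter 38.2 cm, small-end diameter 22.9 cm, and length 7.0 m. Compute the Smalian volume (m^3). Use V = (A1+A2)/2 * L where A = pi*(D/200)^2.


Smalian: V = (A1 + A2)/2 * L,  A = pi*(D/200)^2
A1 = pi*(38.2/200)^2 = 0.114608 m^2
A2 = pi*(22.9/200)^2 = 0.041187 m^2
V = (0.114608+0.041187)/2*7.0 = 0.5453 m^3

0.5453


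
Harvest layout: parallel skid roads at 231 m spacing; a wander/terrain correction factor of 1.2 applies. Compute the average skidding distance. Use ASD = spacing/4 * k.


Formula: ASD = (spacing / 4) * correction
Uncorrected distance = spacing / 4 = 231 / 4 = 57.75 m
ASD = 57.75 * 1.2 = 69 m

69


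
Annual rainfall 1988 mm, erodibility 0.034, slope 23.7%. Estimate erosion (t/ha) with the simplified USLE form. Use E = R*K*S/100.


Formula: E = R * K * S / 100  (simplified USLE)
R * K = 1988 * 0.034 = 67.592
E = 67.592 * 23.7 / 100 = 16.02 t/ha

16.02


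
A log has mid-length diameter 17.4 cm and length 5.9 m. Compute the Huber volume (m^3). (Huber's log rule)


Huber: V = Am * L,  Am = pi*(Dm/200)^2
Am = pi*(17.4/200)^2 = 0.023779 m^2
V = 0.023779*5.9 = 0.1403 m^3

0.1403


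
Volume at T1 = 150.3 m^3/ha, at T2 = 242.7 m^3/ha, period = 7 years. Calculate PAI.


Formula: PAI = (V_T2 - V_T1) / (T2 - T1)
Volume increment = 242.7 - 150.3 = 92.4 m^3/ha
PAI = 92.4 / 7 = 13.2 m^3/ha/year

13.2


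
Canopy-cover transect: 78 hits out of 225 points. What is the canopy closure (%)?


Formula: Canopy closure = covered points / total points * 100
Closure = 78 / 225 * 100
Closure = 0.3467 * 100 = 34.7%

34.7


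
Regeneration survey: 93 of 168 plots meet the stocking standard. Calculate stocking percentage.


Formula: Stocking % = stocked plots / total plots * 100
Stocking = 93 / 168 * 100
Stocking = 0.5536 * 100 = 55.4%

55.4


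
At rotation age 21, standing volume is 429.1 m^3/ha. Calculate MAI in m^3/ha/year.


Formula: MAI = Total Volume / Stand Age
MAI = 429.1 m^3/ha / 21 years
MAI = 20.43 m^3/ha/year

20.43


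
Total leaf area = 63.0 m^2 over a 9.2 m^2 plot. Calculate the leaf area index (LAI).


Formula: LAI = total leaf area / ground area  (dimensionless)
LAI = 63.0 m^2 / 9.2 m^2
LAI = 6.85

6.85


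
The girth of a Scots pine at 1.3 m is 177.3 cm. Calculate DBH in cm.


Formula: DBH = C / pi
DBH = 177.3 / pi
pi = 3.14159...
DBH = 56.4 cm

56.4


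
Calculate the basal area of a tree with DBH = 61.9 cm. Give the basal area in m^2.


Formula: BA = pi * (DBH/2)^2 / 10000  (cm^2 to m^2)
Radius = DBH/2 = 61.9/2 = 30.95 cm
BA = pi * 30.95^2 / 10000
   = 3009.3395 cm^2 / 10000
   = 0.3009 m^2

0.3009


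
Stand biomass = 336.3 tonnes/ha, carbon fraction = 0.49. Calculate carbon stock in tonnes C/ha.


Formula: Carbon Stock = Biomass * Carbon Fraction
C = 336.3 t/ha * 0.49
C = 164.8 t C/ha

164.8


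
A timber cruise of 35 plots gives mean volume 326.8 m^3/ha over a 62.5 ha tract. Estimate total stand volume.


Formula: Total Volume = Mean Volume per ha * Total Area
Total Volume = 326.8 m^3/ha * 62.5 ha
Total Volume = 20425 m^3

20425


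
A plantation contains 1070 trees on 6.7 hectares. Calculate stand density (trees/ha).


Formula: Stand Density = N_trees / Area_ha
Density = 1070 trees / 6.7 ha
Density = 160 trees/ha

160


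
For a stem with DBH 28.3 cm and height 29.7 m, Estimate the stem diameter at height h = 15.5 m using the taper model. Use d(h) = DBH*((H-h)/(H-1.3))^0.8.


Taper: d(h) = DBH * ((H - h) / (H - 1.3))^0.8
Numerator = H - h = 29.7 - 15.5 = 14.2 m
Denominator = H - 1.3 = 29.7 - 1.3 = 28.4 m
Ratio = 14.2 / 28.4 = 0.5
d = 28.3 * 0.5^0.8 = 16.3 cm

16.3


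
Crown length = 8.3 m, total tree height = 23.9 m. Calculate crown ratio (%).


Formula: Crown Ratio = (Crown Length / Total Height) * 100
CR = (8.3 m / 23.9 m) * 100
CR = 0.3473 * 100 = 34.7%

34.7


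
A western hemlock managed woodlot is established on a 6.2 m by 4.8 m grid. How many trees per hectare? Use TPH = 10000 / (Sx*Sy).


Formula: TPH = 10000 m^2/ha / (spacing_x * spacing_y)
Area per tree = 6.2 m * 4.8 m = 29.76 m^2
TPH = 10000 / 29.76 = 336 trees/ha

336


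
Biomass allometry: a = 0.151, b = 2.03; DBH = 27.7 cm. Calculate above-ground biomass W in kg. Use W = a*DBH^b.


Formula: W = a * DBH^b  (allometric power law)
DBH^b = 27.7^2.03 = 847.6839
W = 0.151 * 847.6839 = 128.0 kg

128.0


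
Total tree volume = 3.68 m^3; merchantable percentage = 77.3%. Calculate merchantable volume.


Formula: MV = V_total * (merchantable_pct / 100)
Merchantable fraction = 77.3% / 100 = 0.773
MV = 3.68 m^3 * 0.773 = 2.845 m^3

2.845


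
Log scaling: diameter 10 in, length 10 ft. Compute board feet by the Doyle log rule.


Doyle: BF = (D - 4)^2 * L / 16
Adjusted diameter = 10 - 4 = 6 in
(D-4)^2 = 6^2 = 36
BF = 36 * 10 / 16 = 23 BF

23


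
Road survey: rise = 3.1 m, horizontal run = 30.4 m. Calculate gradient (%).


Formula: Gradient = rise / run * 100
Gradient = 3.1 / 30.4 * 100 = 10.2%

10.2


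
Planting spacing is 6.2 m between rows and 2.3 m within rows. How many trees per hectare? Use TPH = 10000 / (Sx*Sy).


Formula: TPH = 10000 m^2/ha / (spacing_x * spacing_y)
Area per tree = 6.2 m * 2.3 m = 14.26 m^2
TPH = 10000 / 14.26 = 701 trees/ha

701


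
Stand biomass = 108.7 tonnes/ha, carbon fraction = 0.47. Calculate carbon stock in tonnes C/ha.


Formula: Carbon Stock = Biomass * Carbon Fraction
C = 108.7 t/ha * 0.47
C = 51.1 t C/ha

51.1


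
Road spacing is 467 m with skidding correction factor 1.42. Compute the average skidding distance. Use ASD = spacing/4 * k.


Formula: ASD = (spacing / 4) * correction
Uncorrected distance = spacing / 4 = 467 / 4 = 116.75 m
ASD = 116.75 * 1.42 = 166 m

166


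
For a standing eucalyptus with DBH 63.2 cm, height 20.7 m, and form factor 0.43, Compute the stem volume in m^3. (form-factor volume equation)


Formula: V = pi * (DBH/200)^2 * H * ff
Radius = DBH/200 = 63.2/200 = 0.316 m
Radius^2 = 0.316^2 = 0.099856 m^2
V = pi * 0.099856 * 20.7 * 0.43
V = 2.792 m^3

2.792


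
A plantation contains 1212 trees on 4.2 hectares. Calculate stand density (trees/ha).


Formula: Stand Density = N_trees / Area_ha
Density = 1212 trees / 4.2 ha
Density = 289 trees/ha

289


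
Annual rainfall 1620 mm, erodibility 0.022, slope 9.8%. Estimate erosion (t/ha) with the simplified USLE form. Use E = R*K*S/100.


Formula: E = R * K * S / 100  (simplified USLE)
R * K = 1620 * 0.022 = 35.64
E = 35.64 * 9.8 / 100 = 3.49 t/ha

3.49


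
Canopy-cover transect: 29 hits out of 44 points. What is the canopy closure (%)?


Formula: Canopy closure = covered points / total points * 100
Closure = 29 / 44 * 100
Closure = 0.6591 * 100 = 65.9%

65.9


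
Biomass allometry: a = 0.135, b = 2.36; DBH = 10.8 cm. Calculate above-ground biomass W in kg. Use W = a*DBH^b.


Formula: W = a * DBH^b  (allometric power law)
DBH^b = 10.8^2.36 = 274.7135
W = 0.135 * 274.7135 = 37.1 kg

37.1


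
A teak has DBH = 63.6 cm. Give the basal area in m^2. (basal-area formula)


Formula: BA = pi * (DBH/2)^2 / 10000  (cm^2 to m^2)
Radius = DBH/2 = 63.6/2 = 31.8 cm
BA = pi * 31.8^2 / 10000
   = 3176.9042 cm^2 / 10000
   = 0.3177 m^2

0.3177


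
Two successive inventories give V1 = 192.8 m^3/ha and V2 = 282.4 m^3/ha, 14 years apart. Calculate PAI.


Formula: PAI = (V_T2 - V_T1) / (T2 - T1)
Volume increment = 282.4 - 192.8 = 89.6 m^3/ha
PAI = 89.6 / 14 = 6.4 m^3/ha/year

6.4


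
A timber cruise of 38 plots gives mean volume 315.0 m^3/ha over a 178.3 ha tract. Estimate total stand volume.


Formula: Total Volume = Mean Volume per ha * Total Area
Total Volume = 315.0 m^3/ha * 178.3 ha
Total Volume = 56165 m^3

56165


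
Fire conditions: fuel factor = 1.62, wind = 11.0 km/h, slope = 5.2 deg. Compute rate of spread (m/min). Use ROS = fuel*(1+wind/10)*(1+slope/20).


Formula: ROS = fuel * (1 + wind/10) * (1 + slope/20)
Wind factor = 1 + 11.0/10 = 2.1
Slope factor = 1 + 5.2/20 = 1.26
ROS = 1.62 * 2.1 * 1.26 = 4.29 m/min

4.29


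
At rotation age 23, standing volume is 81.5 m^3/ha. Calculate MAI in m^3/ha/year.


Formula: MAI = Total Volume / Stand Age
MAI = 81.5 m^3/ha / 23 years
MAI = 3.54 m^3/ha/year

3.54


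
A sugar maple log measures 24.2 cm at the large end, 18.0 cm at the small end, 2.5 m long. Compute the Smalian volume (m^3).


Smalian: V = (A1 + A2)/2 * L,  A = pi*(D/200)^2
A1 = pi*(24.2/200)^2 = 0.045996 m^2
A2 = pi*(18.0/200)^2 = 0.025447 m^2
V = (0.045996+0.025447)/2*2.5 = 0.0893 m^3

0.0893


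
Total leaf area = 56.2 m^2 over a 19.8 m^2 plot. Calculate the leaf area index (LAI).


Formula: LAI = total leaf area / ground area  (dimensionless)
LAI = 56.2 m^2 / 19.8 m^2
LAI = 2.84

2.84


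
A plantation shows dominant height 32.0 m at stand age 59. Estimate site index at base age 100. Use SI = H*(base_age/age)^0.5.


Formula: SI = H_dom * (base_age / age)^0.5
Age ratio = 100 / 59 = 1.69492
sqrt(age_ratio) = 1.30189
SI = 32.0 * 1.30189 = 41.7 m

41.7


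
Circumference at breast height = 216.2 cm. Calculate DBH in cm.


Formula: DBH = C / pi
DBH = 216.2 / pi
pi = 3.14159...
DBH = 68.8 cm

68.8


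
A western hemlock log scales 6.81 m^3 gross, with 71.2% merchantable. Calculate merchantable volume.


Formula: MV = V_total * (merchantable_pct / 100)
Merchantable fraction = 71.2% / 100 = 0.712
MV = 6.81 m^3 * 0.712 = 4.849 m^3

4.849


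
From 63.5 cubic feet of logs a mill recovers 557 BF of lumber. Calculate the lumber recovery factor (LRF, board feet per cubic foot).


Formula: LRF = Lumber Output (BF) / Log Input (ft^3)
LRF = 557 BF / 63.5 ft^3
LRF = 8.77 BF/ft^3

8.77


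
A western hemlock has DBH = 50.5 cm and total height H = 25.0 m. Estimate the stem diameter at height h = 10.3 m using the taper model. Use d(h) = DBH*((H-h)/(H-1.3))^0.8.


Taper: d(h) = DBH * ((H - h) / (H - 1.3))^0.8
Numerator = H - h = 25.0 - 10.3 = 14.7 m
Denominator = H - 1.3 = 25.0 - 1.3 = 23.7 m
Ratio = 14.7 / 23.7 = 0.62025
d = 50.5 * 0.62025^0.8 = 34.5 cm

34.5


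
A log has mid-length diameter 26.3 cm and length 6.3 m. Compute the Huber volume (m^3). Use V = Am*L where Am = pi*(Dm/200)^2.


Huber: V = Am * L,  Am = pi*(Dm/200)^2
Am = pi*(26.3/200)^2 = 0.054325 m^2
V = 0.054325*6.3 = 0.3422 m^3

0.3422


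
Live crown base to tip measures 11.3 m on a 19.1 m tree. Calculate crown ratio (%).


Formula: Crown Ratio = (Crown Length / Total Height) * 100
CR = (11.3 m / 19.1 m) * 100
CR = 0.5916 * 100 = 59.2%

59.2


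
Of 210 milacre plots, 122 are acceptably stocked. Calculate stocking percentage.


Formula: Stocking % = stocked plots / total plots * 100
Stocking = 122 / 210 * 100
Stocking = 0.581 * 100 = 58.1%

58.1


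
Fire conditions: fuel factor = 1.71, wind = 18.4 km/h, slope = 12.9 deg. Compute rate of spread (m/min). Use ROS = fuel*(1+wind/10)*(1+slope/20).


Formula: ROS = fuel * (1 + wind/10) * (1 + slope/20)
Wind factor = 1 + 18.4/10 = 2.84
Slope factor = 1 + 12.9/20 = 1.645
ROS = 1.71 * 2.84 * 1.645 = 7.99 m/min

7.99


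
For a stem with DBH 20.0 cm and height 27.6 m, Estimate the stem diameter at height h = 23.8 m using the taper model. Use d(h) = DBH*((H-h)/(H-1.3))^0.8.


Taper: d(h) = DBH * ((H - h) / (H - 1.3))^0.8
Numerator = H - h = 27.6 - 23.8 = 3.8 m
Denominator = H - 1.3 = 27.6 - 1.3 = 26.3 m
Ratio = 3.8 / 26.3 = 0.14449
d = 20.0 * 0.14449^0.8 = 4.3 cm

4.3


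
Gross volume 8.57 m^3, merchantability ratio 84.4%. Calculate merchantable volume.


Formula: MV = V_total * (merchantable_pct / 100)
Merchantable fraction = 84.4% / 100 = 0.844
MV = 8.57 m^3 * 0.844 = 7.233 m^3

7.233


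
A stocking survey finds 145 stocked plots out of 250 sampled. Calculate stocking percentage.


Formula: Stocking % = stocked plots / total plots * 100
Stocking = 145 / 250 * 100
Stocking = 0.58 * 100 = 58.0%

58.0


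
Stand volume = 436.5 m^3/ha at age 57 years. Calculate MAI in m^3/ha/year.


Formula: MAI = Total Volume / Stand Age
MAI = 436.5 m^3/ha / 57 years
MAI = 7.66 m^3/ha/year

7.66


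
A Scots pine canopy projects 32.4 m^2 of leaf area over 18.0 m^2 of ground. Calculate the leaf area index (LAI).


Formula: LAI = total leaf area / ground area  (dimensionless)
LAI = 32.4 m^2 / 18.0 m^2
LAI = 1.8

1.8


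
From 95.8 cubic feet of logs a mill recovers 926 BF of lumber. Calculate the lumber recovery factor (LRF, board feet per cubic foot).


Formula: LRF = Lumber Output (BF) / Log Input (ft^3)
LRF = 926 BF / 95.8 ft^3
LRF = 9.67 BF/ft^3

9.67


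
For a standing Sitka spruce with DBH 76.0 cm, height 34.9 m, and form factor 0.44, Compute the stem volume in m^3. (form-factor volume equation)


Formula: V = pi * (DBH/200)^2 * H * ff
Radius = DBH/200 = 76.0/200 = 0.38 m
Radius^2 = 0.38^2 = 0.1444 m^2
V = pi * 0.1444 * 34.9 * 0.44
V = 6.966 m^3

6.966


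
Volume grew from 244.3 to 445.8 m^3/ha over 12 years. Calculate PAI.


Formula: PAI = (V_T2 - V_T1) / (T2 - T1)
Volume increment = 445.8 - 244.3 = 201.5 m^3/ha
PAI = 201.5 / 12 = 16.79 m^3/ha/year

16.79


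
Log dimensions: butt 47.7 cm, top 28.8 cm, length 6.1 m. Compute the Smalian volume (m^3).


Smalian: V = (A1 + A2)/2 * L,  A = pi*(D/200)^2
A1 = pi*(47.7/200)^2 = 0.178701 m^2
A2 = pi*(28.8/200)^2 = 0.065144 m^2
V = (0.178701+0.065144)/2*6.1 = 0.7437 m^3

0.7437


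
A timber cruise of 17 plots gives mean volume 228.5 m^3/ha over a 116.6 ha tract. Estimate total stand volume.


Formula: Total Volume = Mean Volume per ha * Total Area
Total Volume = 228.5 m^3/ha * 116.6 ha
Total Volume = 26643 m^3

26643


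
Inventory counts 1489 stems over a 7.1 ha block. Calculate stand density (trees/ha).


Formula: Stand Density = N_trees / Area_ha
Density = 1489 trees / 7.1 ha
Density = 210 trees/ha

210


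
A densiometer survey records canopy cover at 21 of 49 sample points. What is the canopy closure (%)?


Formula: Canopy closure = covered points / total points * 100
Closure = 21 / 49 * 100
Closure = 0.4286 * 100 = 42.9%

42.9


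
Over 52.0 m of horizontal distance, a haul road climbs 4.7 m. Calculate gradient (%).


Formula: Gradient = rise / run * 100
Gradient = 4.7 / 52.0 * 100 = 9.0%

9.0


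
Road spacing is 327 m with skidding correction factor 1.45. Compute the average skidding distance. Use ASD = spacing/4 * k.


Formula: ASD = (spacing / 4) * correction
Uncorrected distance = spacing / 4 = 327 / 4 = 81.75 m
ASD = 81.75 * 1.45 = 119 m

119


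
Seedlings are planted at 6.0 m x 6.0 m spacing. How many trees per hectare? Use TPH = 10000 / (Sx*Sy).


Formula: TPH = 10000 m^2/ha / (spacing_x * spacing_y)
Area per tree = 6.0 m * 6.0 m = 36.0 m^2
TPH = 10000 / 36.0 = 278 trees/ha

278


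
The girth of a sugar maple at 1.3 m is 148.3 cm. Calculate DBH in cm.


Formula: DBH = C / pi
DBH = 148.3 / pi
pi = 3.14159...
DBH = 47.2 cm

47.2


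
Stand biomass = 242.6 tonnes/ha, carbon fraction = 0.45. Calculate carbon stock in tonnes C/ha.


Formula: Carbon Stock = Biomass * Carbon Fraction
C = 242.6 t/ha * 0.45
C = 109.2 t C/ha

109.2


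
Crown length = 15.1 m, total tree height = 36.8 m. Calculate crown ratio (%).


Formula: Crown Ratio = (Crown Length / Total Height) * 100
CR = (15.1 m / 36.8 m) * 100
CR = 0.4103 * 100 = 41.0%

41.0


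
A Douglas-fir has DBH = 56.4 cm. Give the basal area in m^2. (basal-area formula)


Formula: BA = pi * (DBH/2)^2 / 10000  (cm^2 to m^2)
Radius = DBH/2 = 56.4/2 = 28.2 cm
BA = pi * 28.2^2 / 10000
   = 2498.3201 cm^2 / 10000
   = 0.2498 m^2

0.2498


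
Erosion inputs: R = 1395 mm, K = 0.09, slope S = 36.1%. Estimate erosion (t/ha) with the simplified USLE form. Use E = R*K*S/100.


Formula: E = R * K * S / 100  (simplified USLE)
R * K = 1395 * 0.09 = 125.55
E = 125.55 * 36.1 / 100 = 45.32 t/ha

45.32


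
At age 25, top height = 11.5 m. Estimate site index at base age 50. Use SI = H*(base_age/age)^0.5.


Formula: SI = H_dom * (base_age / age)^0.5
Age ratio = 50 / 25 = 2.0
sqrt(age_ratio) = 1.41421
SI = 11.5 * 1.41421 = 16.3 m

16.3


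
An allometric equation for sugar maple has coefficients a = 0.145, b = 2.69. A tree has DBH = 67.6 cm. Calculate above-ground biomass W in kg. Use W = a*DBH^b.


Formula: W = a * DBH^b  (allometric power law)
DBH^b = 67.6^2.69 = 83667.4653
W = 0.145 * 83667.4653 = 12131.8 kg

12131.8


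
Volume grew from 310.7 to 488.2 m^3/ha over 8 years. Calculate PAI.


Formula: PAI = (V_T2 - V_T1) / (T2 - T1)
Volume increment = 488.2 - 310.7 = 177.5 m^3/ha
PAI = 177.5 / 8 = 22.19 m^3/ha/year

22.19


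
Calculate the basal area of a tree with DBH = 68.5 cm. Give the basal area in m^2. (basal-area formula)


Formula: BA = pi * (DBH/2)^2 / 10000  (cm^2 to m^2)
Radius = DBH/2 = 68.5/2 = 34.25 cm
BA = pi * 34.25^2 / 10000
   = 3685.2845 cm^2 / 10000
   = 0.3685 m^2

0.3685


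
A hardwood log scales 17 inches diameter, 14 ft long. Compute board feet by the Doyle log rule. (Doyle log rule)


Doyle: BF = (D - 4)^2 * L / 16
Adjusted diameter = 17 - 4 = 13 in
(D-4)^2 = 13^2 = 169
BF = 169 * 14 / 16 = 148 BF

148


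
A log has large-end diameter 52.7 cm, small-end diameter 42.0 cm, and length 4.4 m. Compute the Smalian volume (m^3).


Smalian: V = (A1 + A2)/2 * L,  A = pi*(D/200)^2
A1 = pi*(52.7/200)^2 = 0.218128 m^2
A2 = pi*(42.0/200)^2 = 0.138544 m^2
V = (0.218128+0.138544)/2*4.4 = 0.7847 m^3

0.7847


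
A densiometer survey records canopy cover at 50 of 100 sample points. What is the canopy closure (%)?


Formula: Canopy closure = covered points / total points * 100
Closure = 50 / 100 * 100
Closure = 0.5 * 100 = 50.0%

50.0


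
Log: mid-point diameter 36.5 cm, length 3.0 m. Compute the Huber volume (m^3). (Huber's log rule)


Huber: V = Am * L,  Am = pi*(Dm/200)^2
Am = pi*(36.5/200)^2 = 0.104635 m^2
V = 0.104635*3.0 = 0.3139 m^3

0.3139


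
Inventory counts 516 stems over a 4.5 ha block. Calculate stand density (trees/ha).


Formula: Stand Density = N_trees / Area_ha
Density = 516 trees / 4.5 ha
Density = 115 trees/ha

115


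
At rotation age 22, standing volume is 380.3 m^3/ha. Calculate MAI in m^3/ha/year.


Formula: MAI = Total Volume / Stand Age
MAI = 380.3 m^3/ha / 22 years
MAI = 17.29 m^3/ha/year

17.29


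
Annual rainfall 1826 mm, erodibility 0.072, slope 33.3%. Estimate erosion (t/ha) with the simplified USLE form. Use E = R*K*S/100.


Formula: E = R * K * S / 100  (simplified USLE)
R * K = 1826 * 0.072 = 131.472
E = 131.472 * 33.3 / 100 = 43.78 t/ha

43.78


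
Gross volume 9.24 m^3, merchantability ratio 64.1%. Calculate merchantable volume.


Formula: MV = V_total * (merchantable_pct / 100)
Merchantable fraction = 64.1% / 100 = 0.641
MV = 9.24 m^3 * 0.641 = 5.923 m^3

5.923


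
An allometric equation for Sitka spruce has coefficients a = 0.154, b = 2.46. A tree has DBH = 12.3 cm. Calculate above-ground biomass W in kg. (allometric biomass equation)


Formula: W = a * DBH^b  (allometric power law)
DBH^b = 12.3^2.46 = 479.9175
W = 0.154 * 479.9175 = 73.9 kg

73.9


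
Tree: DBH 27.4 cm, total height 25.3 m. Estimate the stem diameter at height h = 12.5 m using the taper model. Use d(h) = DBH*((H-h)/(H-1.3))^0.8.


Taper: d(h) = DBH * ((H - h) / (H - 1.3))^0.8
Numerator = H - h = 25.3 - 12.5 = 12.8 m
Denominator = H - 1.3 = 25.3 - 1.3 = 24.0 m
Ratio = 12.8 / 24.0 = 0.53333
d = 27.4 * 0.53333^0.8 = 16.6 cm

16.6


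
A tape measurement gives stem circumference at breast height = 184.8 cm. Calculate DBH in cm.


Formula: DBH = C / pi
DBH = 184.8 / pi
pi = 3.14159...
DBH = 58.8 cm

58.8


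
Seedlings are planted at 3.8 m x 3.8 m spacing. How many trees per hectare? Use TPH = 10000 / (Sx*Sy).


Formula: TPH = 10000 m^2/ha / (spacing_x * spacing_y)
Area per tree = 3.8 m * 3.8 m = 14.44 m^2
TPH = 10000 / 14.44 = 693 trees/ha

693


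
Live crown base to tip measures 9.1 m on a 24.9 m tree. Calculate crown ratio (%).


Formula: Crown Ratio = (Crown Length / Total Height) * 100
CR = (9.1 m / 24.9 m) * 100
CR = 0.3655 * 100 = 36.5%

36.5


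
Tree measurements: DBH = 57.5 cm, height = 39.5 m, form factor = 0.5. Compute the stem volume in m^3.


Formula: V = pi * (DBH/200)^2 * H * ff
Radius = DBH/200 = 57.5/200 = 0.2875 m
Radius^2 = 0.2875^2 = 0.08265625 m^2
V = pi * 0.08265625 * 39.5 * 0.5
V = 5.129 m^3

5.129


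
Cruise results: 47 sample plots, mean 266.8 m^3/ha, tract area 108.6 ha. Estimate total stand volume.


Formula: Total Volume = Mean Volume per ha * Total Area
Total Volume = 266.8 m^3/ha * 108.6 ha
Total Volume = 28974 m^3

28974


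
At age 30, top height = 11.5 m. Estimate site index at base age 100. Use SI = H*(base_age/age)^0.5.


Formula: SI = H_dom * (base_age / age)^0.5
Age ratio = 100 / 30 = 3.33333
sqrt(age_ratio) = 1.82574
SI = 11.5 * 1.82574 = 21.0 m

21.0


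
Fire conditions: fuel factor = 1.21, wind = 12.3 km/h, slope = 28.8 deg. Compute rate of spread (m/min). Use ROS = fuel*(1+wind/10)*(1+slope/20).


Formula: ROS = fuel * (1 + wind/10) * (1 + slope/20)
Wind factor = 1 + 12.3/10 = 2.23
Slope factor = 1 + 28.8/20 = 2.44
ROS = 1.21 * 2.23 * 2.44 = 6.58 m/min

6.58


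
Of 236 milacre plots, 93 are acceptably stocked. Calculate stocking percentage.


Formula: Stocking % = stocked plots / total plots * 100
Stocking = 93 / 236 * 100
Stocking = 0.3941 * 100 = 39.4%

39.4


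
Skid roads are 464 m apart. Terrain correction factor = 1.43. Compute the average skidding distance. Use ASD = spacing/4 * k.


Formula: ASD = (spacing / 4) * correction
Uncorrected distance = spacing / 4 = 464 / 4 = 116 m
ASD = 116 * 1.43 = 166 m

166


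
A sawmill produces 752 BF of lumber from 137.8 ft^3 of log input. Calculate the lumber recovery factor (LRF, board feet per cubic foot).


Formula: LRF = Lumber Output (BF) / Log Input (ft^3)
LRF = 752 BF / 137.8 ft^3
LRF = 5.46 BF/ft^3

5.46


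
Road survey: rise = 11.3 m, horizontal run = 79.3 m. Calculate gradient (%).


Formula: Gradient = rise / run * 100
Gradient = 11.3 / 79.3 * 100 = 14.2%

14.2


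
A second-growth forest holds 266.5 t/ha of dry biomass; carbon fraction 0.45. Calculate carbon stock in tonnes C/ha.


Formula: Carbon Stock = Biomass * Carbon Fraction
C = 266.5 t/ha * 0.45
C = 119.9 t C/ha

119.9


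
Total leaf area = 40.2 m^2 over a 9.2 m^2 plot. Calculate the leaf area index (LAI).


Formula: LAI = total leaf area / ground area  (dimensionless)
LAI = 40.2 m^2 / 9.2 m^2
LAI = 4.37

4.37


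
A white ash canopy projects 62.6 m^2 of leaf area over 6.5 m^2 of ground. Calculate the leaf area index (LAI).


Formula: LAI = total leaf area / ground area  (dimensionless)
LAI = 62.6 m^2 / 6.5 m^2
LAI = 9.63

9.63


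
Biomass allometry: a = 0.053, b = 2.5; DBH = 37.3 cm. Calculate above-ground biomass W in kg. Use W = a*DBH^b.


Formula: W = a * DBH^b  (allometric power law)
DBH^b = 37.3^2.5 = 8497.1264
W = 0.053 * 8497.1264 = 450.3 kg

450.3


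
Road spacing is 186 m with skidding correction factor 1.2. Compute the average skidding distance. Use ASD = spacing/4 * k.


Formula: ASD = (spacing / 4) * correction
Uncorrected distance = spacing / 4 = 186 / 4 = 46.5 m
ASD = 46.5 * 1.2 = 56 m

56


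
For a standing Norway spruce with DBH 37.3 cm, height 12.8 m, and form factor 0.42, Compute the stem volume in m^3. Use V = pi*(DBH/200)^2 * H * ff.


Formula: V = pi * (DBH/200)^2 * H * ff
Radius = DBH/200 = 37.3/200 = 0.1865 m
Radius^2 = 0.1865^2 = 0.03478225 m^2
V = pi * 0.03478225 * 12.8 * 0.42
V = 0.587 m^3

0.587


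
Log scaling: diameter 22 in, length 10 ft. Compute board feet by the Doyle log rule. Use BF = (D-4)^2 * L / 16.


Doyle: BF = (D - 4)^2 * L / 16
Adjusted diameter = 22 - 4 = 18 in
(D-4)^2 = 18^2 = 324
BF = 324 * 10 / 16 = 203 BF

203


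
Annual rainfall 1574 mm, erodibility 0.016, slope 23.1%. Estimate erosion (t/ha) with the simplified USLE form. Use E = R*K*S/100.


Formula: E = R * K * S / 100  (simplified USLE)
R * K = 1574 * 0.016 = 25.184
E = 25.184 * 23.1 / 100 = 5.82 t/ha

5.82


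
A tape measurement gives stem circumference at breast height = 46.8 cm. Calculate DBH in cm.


Formula: DBH = C / pi
DBH = 46.8 / pi
pi = 3.14159...
DBH = 14.9 cm

14.9


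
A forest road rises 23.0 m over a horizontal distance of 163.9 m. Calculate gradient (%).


Formula: Gradient = rise / run * 100
Gradient = 23.0 / 163.9 * 100 = 14.0%

14.0


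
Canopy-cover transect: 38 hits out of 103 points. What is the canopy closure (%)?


Formula: Canopy closure = covered points / total points * 100
Closure = 38 / 103 * 100
Closure = 0.3689 * 100 = 36.9%

36.9


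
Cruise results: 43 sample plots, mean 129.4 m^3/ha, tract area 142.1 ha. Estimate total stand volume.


Formula: Total Volume = Mean Volume per ha * Total Area
Total Volume = 129.4 m^3/ha * 142.1 ha
Total Volume = 18388 m^3

18388


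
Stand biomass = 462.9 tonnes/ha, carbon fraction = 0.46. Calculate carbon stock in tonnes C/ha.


Formula: Carbon Stock = Biomass * Carbon Fraction
C = 462.9 t/ha * 0.46
C = 212.9 t C/ha

212.9


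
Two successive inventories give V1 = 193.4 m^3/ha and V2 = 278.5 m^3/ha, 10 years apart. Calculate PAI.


Formula: PAI = (V_T2 - V_T1) / (T2 - T1)
Volume increment = 278.5 - 193.4 = 85.1 m^3/ha
PAI = 85.1 / 10 = 8.51 m^3/ha/year

8.51


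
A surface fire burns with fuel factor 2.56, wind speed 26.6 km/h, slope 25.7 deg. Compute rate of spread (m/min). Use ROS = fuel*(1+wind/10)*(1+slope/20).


Formula: ROS = fuel * (1 + wind/10) * (1 + slope/20)
Wind factor = 1 + 26.6/10 = 3.66
Slope factor = 1 + 25.7/20 = 2.285
ROS = 2.56 * 3.66 * 2.285 = 21.41 m/min

21.41


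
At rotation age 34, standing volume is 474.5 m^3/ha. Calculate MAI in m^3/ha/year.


Formula: MAI = Total Volume / Stand Age
MAI = 474.5 m^3/ha / 34 years
MAI = 13.96 m^3/ha/year

13.96


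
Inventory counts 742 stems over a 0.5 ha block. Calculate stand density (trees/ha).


Formula: Stand Density = N_trees / Area_ha
Density = 742 trees / 0.5 ha
Density = 1484 trees/ha

1484


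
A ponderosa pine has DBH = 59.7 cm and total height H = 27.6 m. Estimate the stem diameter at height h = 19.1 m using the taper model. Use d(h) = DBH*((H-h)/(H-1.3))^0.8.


Taper: d(h) = DBH * ((H - h) / (H - 1.3))^0.8
Numerator = H - h = 27.6 - 19.1 = 8.5 m
Denominator = H - 1.3 = 27.6 - 1.3 = 26.3 m
Ratio = 8.5 / 26.3 = 0.32319
d = 59.7 * 0.32319^0.8 = 24.2 cm

24.2


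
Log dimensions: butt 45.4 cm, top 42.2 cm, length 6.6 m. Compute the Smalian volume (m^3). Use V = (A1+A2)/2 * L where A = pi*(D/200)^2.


Smalian: V = (A1 + A2)/2 * L,  A = pi*(D/200)^2
A1 = pi*(45.4/200)^2 = 0.161883 m^2
A2 = pi*(42.2/200)^2 = 0.139867 m^2
V = (0.161883+0.139867)/2*6.6 = 0.9958 m^3

0.9958


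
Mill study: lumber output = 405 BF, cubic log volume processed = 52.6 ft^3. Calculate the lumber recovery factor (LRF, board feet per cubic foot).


Formula: LRF = Lumber Output (BF) / Log Input (ft^3)
LRF = 405 BF / 52.6 ft^3
LRF = 7.7 BF/ft^3

7.7


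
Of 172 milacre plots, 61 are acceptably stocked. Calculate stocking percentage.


Formula: Stocking % = stocked plots / total plots * 100
Stocking = 61 / 172 * 100
Stocking = 0.3547 * 100 = 35.5%

35.5


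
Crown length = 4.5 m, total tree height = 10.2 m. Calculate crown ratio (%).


Formula: Crown Ratio = (Crown Length / Total Height) * 100
CR = (4.5 m / 10.2 m) * 100
CR = 0.4412 * 100 = 44.1%

44.1


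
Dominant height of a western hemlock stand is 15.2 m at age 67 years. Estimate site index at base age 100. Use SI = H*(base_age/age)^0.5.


Formula: SI = H_dom * (base_age / age)^0.5
Age ratio = 100 / 67 = 1.49254
sqrt(age_ratio) = 1.22169
SI = 15.2 * 1.22169 = 18.6 m

18.6


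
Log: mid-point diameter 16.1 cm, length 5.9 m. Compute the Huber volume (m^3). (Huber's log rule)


Huber: V = Am * L,  Am = pi*(Dm/200)^2
Am = pi*(16.1/200)^2 = 0.020358 m^2
V = 0.020358*5.9 = 0.1201 m^3

0.1201


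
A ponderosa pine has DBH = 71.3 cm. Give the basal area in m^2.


Formula: BA = pi * (DBH/2)^2 / 10000  (cm^2 to m^2)
Radius = DBH/2 = 71.3/2 = 35.65 cm
BA = pi * 35.65^2 / 10000
   = 3992.7208 cm^2 / 10000
   = 0.3993 m^2

0.3993


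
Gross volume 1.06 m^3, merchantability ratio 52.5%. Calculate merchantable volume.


Formula: MV = V_total * (merchantable_pct / 100)
Merchantable fraction = 52.5% / 100 = 0.525
MV = 1.06 m^3 * 0.525 = 0.557 m^3

0.557


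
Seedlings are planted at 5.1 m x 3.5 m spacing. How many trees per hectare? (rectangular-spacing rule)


Formula: TPH = 10000 m^2/ha / (spacing_x * spacing_y)
Area per tree = 5.1 m * 3.5 m = 17.85 m^2
TPH = 10000 / 17.85 = 560 trees/ha

560


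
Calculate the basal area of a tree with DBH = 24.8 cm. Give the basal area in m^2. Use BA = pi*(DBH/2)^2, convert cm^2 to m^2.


Formula: BA = pi * (DBH/2)^2 / 10000  (cm^2 to m^2)
Radius = DBH/2 = 24.8/2 = 12.4 cm
BA = pi * 12.4^2 / 10000
   = 483.0513 cm^2 / 10000
   = 0.0483 m^2

0.0483


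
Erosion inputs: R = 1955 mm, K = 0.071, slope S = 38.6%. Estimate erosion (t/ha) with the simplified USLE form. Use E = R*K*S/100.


Formula: E = R * K * S / 100  (simplified USLE)
R * K = 1955 * 0.071 = 138.805
E = 138.805 * 38.6 / 100 = 53.58 t/ha

53.58


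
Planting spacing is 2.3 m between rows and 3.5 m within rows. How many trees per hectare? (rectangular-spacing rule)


Formula: TPH = 10000 m^2/ha / (spacing_x * spacing_y)
Area per tree = 2.3 m * 3.5 m = 8.05 m^2
TPH = 10000 / 8.05 = 1242 trees/ha

1242


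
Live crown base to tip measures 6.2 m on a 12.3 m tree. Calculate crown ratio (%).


Formula: Crown Ratio = (Crown Length / Total Height) * 100
CR = (6.2 m / 12.3 m) * 100
CR = 0.5041 * 100 = 50.4%

50.4
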